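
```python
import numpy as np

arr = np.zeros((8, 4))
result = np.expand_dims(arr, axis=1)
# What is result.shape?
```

(8, 1, 4)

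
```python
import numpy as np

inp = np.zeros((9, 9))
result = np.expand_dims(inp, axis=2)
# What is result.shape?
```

(9, 9, 1)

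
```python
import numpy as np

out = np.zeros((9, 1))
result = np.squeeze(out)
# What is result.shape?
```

(9,)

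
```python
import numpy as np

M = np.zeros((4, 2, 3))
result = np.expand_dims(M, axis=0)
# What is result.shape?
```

(1, 4, 2, 3)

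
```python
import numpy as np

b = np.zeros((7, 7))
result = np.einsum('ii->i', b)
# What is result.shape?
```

(7,)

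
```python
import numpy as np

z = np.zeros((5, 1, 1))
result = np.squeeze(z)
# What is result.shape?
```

(5,)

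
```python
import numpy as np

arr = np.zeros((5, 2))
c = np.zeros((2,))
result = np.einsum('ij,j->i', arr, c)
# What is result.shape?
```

(5,)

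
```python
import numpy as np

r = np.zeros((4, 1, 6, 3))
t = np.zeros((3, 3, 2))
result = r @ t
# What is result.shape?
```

(4, 3, 6, 2)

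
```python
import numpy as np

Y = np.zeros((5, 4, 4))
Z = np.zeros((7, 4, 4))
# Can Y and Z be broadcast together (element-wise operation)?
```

No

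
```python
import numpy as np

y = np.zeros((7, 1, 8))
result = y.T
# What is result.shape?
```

(8, 1, 7)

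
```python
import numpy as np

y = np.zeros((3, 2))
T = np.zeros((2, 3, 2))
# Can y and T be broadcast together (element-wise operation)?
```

Yes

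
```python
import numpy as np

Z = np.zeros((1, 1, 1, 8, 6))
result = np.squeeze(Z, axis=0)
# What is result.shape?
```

(1, 1, 8, 6)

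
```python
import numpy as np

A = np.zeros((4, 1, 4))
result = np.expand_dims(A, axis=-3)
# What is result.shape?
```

(4, 1, 1, 4)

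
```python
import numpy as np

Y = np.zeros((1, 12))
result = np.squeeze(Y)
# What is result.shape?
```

(12,)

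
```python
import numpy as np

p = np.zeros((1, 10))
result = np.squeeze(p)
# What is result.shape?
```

(10,)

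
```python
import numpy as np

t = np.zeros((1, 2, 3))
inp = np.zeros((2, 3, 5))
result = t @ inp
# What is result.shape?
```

(2, 2, 5)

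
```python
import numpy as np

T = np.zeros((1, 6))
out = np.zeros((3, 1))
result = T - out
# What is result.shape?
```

(3, 6)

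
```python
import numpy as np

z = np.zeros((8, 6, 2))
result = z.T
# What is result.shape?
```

(2, 6, 8)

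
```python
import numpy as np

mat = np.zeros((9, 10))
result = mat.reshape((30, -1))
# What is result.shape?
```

(30, 3)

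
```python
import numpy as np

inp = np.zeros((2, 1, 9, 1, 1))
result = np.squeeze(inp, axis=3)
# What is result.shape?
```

(2, 1, 9, 1)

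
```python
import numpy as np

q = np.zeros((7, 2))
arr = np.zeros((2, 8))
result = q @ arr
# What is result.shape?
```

(7, 8)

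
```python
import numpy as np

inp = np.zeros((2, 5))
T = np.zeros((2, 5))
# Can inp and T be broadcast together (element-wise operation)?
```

Yes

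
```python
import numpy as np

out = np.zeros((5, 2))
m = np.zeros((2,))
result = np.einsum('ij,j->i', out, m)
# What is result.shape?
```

(5,)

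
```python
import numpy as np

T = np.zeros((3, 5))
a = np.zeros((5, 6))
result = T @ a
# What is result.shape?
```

(3, 6)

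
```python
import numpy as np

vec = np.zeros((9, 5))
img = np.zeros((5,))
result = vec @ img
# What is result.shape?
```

(9,)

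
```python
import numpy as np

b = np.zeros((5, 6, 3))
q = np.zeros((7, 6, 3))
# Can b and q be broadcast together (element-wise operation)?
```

No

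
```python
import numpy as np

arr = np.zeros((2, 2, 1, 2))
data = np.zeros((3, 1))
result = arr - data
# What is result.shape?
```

(2, 2, 3, 2)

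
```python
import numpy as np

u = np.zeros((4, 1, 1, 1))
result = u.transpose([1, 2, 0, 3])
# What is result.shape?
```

(1, 1, 4, 1)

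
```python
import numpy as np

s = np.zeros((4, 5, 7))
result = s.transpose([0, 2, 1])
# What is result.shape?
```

(4, 7, 5)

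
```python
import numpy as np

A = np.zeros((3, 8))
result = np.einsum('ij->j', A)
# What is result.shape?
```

(8,)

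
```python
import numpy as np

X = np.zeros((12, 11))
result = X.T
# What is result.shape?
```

(11, 12)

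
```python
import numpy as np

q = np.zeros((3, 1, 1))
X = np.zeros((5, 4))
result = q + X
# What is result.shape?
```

(3, 5, 4)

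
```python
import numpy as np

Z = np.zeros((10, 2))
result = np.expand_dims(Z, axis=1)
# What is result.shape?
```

(10, 1, 2)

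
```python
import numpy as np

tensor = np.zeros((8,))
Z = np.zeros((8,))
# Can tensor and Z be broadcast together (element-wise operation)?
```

Yes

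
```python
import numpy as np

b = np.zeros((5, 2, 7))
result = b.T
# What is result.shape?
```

(7, 2, 5)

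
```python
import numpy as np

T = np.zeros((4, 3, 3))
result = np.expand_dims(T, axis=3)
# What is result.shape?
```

(4, 3, 3, 1)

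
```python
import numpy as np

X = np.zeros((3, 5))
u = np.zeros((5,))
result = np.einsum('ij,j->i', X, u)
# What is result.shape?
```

(3,)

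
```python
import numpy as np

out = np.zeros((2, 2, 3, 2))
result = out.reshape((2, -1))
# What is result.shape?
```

(2, 12)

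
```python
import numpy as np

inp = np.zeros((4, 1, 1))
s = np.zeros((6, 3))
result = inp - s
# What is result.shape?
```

(4, 6, 3)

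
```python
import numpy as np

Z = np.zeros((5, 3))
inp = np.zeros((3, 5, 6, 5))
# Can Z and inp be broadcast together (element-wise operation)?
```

No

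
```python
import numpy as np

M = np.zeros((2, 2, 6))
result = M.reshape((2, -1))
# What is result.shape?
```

(2, 12)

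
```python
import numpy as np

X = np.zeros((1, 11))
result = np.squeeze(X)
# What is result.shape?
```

(11,)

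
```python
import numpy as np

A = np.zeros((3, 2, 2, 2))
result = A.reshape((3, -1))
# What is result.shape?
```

(3, 8)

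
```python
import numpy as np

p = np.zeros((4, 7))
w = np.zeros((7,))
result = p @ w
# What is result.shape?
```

(4,)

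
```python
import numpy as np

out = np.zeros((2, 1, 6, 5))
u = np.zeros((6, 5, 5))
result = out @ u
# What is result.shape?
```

(2, 6, 6, 5)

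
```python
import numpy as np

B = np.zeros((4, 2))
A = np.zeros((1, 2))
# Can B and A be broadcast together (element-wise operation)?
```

Yes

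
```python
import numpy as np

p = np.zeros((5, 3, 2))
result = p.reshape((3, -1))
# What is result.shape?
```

(3, 10)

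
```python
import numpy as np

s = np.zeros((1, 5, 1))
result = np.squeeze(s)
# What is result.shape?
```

(5,)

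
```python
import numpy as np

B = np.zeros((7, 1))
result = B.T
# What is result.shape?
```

(1, 7)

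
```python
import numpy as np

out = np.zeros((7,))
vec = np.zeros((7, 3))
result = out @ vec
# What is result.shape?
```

(3,)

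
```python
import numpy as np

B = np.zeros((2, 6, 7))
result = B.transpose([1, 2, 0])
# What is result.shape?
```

(6, 7, 2)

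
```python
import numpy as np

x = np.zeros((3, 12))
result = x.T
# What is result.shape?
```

(12, 3)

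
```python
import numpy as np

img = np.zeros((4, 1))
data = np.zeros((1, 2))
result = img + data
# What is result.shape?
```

(4, 2)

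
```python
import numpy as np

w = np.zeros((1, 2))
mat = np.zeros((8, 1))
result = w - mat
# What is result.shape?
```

(8, 2)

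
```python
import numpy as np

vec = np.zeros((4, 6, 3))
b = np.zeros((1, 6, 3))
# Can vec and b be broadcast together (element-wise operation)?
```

Yes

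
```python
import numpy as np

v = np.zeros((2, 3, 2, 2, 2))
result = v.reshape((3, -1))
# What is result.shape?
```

(3, 16)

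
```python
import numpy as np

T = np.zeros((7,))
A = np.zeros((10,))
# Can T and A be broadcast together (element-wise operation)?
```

No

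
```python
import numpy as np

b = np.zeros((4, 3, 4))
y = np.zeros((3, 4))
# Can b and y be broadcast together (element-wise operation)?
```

Yes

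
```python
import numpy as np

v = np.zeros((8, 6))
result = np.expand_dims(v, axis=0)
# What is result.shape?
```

(1, 8, 6)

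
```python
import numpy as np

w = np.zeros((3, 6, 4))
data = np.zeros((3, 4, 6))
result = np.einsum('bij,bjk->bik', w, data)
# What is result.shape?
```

(3, 6, 6)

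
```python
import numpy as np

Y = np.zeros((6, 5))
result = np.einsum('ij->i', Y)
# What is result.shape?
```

(6,)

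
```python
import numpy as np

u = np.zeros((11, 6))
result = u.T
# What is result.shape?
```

(6, 11)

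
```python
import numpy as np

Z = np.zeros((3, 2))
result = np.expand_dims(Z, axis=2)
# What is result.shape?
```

(3, 2, 1)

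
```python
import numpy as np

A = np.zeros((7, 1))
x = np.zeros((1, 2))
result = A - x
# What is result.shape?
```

(7, 2)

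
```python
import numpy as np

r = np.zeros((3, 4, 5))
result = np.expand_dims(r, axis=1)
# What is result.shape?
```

(3, 1, 4, 5)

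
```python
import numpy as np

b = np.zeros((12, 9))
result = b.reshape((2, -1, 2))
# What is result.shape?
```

(2, 27, 2)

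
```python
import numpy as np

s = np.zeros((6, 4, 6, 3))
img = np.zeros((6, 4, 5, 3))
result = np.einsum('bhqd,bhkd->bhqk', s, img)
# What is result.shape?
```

(6, 4, 6, 5)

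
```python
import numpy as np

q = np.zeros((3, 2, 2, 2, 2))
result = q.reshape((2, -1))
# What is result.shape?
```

(2, 24)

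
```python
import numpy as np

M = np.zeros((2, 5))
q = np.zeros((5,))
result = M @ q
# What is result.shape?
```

(2,)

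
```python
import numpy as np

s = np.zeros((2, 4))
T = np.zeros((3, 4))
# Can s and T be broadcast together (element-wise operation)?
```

No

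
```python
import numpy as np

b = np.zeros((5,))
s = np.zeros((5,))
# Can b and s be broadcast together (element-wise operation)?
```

Yes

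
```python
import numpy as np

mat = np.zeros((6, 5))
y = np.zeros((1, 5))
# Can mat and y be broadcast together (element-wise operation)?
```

Yes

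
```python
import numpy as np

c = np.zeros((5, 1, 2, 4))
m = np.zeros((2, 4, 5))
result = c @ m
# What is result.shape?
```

(5, 2, 2, 5)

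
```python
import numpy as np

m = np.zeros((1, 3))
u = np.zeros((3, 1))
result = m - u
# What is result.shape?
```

(3, 3)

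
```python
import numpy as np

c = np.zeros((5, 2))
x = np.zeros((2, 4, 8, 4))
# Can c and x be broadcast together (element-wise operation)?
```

No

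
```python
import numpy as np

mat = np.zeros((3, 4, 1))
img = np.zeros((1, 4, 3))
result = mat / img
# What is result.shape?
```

(3, 4, 3)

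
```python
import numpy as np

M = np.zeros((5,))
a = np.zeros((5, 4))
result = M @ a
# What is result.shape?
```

(4,)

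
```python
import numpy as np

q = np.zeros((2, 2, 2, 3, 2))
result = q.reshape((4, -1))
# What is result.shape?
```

(4, 12)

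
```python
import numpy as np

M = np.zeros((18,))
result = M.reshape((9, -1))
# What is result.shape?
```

(9, 2)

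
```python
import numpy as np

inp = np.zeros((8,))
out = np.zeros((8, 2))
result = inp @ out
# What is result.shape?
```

(2,)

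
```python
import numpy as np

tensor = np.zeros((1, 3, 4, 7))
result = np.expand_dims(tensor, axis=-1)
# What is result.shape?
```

(1, 3, 4, 7, 1)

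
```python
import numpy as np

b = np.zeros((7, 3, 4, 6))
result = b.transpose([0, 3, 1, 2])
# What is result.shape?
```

(7, 6, 3, 4)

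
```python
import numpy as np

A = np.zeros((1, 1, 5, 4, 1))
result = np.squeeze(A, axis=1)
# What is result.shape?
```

(1, 5, 4, 1)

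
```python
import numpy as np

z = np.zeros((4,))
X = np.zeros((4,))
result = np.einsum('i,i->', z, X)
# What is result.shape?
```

()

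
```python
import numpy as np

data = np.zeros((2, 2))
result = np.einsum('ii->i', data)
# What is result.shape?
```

(2,)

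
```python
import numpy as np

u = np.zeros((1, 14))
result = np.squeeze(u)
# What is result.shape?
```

(14,)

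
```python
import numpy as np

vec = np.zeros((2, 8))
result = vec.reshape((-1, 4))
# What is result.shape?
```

(4, 4)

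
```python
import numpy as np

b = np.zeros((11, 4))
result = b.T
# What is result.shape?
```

(4, 11)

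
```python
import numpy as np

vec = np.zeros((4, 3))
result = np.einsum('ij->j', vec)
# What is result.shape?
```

(3,)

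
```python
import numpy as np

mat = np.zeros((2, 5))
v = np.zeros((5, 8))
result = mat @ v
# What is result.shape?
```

(2, 8)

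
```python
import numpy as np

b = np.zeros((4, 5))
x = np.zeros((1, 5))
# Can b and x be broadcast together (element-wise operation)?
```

Yes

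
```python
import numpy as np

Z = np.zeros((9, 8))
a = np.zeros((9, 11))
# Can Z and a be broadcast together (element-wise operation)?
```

No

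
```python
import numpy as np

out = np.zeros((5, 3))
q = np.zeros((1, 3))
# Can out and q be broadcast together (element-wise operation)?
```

Yes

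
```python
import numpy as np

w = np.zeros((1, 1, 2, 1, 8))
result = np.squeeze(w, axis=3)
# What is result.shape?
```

(1, 1, 2, 8)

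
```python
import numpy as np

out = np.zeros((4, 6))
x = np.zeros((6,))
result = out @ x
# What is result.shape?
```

(4,)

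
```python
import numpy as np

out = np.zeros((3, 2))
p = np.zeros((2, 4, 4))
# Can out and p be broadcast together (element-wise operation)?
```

No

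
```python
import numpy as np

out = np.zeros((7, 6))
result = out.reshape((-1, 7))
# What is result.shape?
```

(6, 7)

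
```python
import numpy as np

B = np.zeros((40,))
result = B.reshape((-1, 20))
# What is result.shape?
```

(2, 20)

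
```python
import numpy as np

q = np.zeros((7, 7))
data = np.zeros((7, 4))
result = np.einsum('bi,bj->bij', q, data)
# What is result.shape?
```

(7, 7, 4)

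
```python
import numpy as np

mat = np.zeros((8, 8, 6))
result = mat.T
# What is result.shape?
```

(6, 8, 8)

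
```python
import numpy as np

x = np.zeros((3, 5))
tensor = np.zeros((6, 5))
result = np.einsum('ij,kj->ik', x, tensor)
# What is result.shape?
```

(3, 6)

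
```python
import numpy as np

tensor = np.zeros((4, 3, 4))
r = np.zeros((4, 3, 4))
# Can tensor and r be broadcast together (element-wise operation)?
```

Yes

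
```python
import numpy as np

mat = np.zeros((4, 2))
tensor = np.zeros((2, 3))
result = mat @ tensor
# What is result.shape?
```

(4, 3)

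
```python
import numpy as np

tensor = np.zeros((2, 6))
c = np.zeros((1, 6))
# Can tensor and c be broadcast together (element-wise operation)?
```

Yes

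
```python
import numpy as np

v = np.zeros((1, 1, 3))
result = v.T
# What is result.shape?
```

(3, 1, 1)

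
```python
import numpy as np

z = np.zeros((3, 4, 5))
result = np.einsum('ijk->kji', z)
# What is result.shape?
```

(5, 4, 3)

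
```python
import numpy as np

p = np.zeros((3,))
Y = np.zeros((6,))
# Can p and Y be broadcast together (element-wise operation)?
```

No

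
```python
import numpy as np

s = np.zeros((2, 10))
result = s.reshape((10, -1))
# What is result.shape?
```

(10, 2)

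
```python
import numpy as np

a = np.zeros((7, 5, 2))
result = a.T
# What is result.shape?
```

(2, 5, 7)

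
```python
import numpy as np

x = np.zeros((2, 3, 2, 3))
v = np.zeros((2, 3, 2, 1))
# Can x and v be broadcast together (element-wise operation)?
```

Yes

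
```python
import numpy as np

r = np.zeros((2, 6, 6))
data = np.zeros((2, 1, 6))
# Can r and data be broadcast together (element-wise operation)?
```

Yes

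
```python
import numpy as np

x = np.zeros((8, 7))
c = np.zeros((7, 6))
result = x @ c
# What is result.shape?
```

(8, 6)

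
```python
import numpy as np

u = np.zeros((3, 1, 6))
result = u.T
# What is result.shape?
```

(6, 1, 3)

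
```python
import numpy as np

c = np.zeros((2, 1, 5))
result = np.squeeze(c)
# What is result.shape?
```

(2, 5)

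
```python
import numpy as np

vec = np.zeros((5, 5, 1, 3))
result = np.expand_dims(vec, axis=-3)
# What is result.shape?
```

(5, 5, 1, 1, 3)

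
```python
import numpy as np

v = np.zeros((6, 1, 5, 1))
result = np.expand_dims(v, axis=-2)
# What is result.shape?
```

(6, 1, 5, 1, 1)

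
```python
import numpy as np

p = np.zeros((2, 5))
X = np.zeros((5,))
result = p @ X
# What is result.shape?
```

(2,)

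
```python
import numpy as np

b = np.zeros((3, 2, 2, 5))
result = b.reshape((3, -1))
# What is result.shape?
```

(3, 20)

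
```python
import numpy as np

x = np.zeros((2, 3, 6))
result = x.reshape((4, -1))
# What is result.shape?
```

(4, 9)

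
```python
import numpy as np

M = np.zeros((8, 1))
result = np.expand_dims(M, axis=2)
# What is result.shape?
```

(8, 1, 1)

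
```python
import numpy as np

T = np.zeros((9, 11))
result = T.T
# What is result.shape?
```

(11, 9)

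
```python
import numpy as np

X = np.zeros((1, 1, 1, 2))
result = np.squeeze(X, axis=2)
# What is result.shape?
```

(1, 1, 2)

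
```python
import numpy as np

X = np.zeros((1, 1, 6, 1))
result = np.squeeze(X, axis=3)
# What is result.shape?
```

(1, 1, 6)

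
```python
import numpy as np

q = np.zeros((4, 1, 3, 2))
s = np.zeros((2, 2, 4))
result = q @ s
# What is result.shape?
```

(4, 2, 3, 4)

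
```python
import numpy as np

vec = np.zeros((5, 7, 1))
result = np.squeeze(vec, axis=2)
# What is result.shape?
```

(5, 7)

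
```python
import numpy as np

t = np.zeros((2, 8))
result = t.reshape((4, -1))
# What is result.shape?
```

(4, 4)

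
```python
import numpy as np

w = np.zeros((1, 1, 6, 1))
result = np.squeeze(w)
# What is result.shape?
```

(6,)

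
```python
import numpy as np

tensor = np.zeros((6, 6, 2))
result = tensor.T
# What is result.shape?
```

(2, 6, 6)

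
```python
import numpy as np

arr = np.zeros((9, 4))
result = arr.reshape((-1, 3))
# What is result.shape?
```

(12, 3)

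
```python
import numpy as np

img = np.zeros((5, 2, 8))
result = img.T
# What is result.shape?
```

(8, 2, 5)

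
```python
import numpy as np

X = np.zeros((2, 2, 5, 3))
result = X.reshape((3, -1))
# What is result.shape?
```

(3, 20)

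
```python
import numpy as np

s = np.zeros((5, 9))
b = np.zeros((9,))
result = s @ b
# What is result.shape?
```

(5,)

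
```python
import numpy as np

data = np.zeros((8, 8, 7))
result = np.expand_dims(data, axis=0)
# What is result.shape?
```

(1, 8, 8, 7)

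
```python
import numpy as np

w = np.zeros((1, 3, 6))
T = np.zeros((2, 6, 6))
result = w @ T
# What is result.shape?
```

(2, 3, 6)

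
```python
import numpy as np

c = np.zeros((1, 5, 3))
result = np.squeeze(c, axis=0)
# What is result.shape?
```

(5, 3)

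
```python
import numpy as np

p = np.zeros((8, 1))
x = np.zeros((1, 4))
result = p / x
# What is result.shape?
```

(8, 4)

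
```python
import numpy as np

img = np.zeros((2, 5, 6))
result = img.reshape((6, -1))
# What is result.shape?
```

(6, 10)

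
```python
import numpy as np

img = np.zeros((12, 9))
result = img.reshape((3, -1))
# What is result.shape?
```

(3, 36)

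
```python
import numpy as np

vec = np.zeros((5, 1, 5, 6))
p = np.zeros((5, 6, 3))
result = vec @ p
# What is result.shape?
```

(5, 5, 5, 3)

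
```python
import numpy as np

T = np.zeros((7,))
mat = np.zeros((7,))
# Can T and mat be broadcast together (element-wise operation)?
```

Yes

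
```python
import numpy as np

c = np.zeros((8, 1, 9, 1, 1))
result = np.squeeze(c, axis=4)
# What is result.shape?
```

(8, 1, 9, 1)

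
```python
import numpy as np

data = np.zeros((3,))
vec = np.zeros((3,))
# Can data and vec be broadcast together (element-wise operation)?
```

Yes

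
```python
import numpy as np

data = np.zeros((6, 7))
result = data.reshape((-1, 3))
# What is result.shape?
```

(14, 3)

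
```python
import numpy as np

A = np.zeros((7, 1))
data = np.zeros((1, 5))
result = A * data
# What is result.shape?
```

(7, 5)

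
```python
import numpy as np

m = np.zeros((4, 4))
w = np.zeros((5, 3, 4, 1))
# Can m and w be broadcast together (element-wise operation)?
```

Yes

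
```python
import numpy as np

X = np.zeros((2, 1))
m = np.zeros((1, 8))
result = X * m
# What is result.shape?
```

(2, 8)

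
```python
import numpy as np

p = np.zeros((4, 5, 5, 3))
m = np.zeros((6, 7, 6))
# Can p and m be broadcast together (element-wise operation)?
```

No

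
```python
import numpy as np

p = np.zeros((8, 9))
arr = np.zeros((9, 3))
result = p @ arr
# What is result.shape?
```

(8, 3)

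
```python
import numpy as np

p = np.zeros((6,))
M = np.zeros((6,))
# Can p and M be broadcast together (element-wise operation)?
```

Yes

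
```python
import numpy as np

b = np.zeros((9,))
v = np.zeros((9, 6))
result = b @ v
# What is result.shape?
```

(6,)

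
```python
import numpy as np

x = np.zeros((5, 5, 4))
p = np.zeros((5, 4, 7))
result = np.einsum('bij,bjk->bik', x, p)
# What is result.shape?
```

(5, 5, 7)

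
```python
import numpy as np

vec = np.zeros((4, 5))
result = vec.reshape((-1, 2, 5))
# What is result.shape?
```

(2, 2, 5)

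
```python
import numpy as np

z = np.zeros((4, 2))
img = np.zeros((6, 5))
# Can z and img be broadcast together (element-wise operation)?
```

No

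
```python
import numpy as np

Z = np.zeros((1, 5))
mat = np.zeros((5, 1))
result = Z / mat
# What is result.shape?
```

(5, 5)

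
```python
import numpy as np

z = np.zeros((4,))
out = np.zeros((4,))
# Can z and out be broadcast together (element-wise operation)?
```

Yes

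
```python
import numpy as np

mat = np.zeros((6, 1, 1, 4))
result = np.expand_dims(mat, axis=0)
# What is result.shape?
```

(1, 6, 1, 1, 4)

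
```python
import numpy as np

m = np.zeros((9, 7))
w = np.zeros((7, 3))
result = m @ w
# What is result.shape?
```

(9, 3)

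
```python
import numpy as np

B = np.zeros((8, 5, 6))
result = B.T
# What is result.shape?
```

(6, 5, 8)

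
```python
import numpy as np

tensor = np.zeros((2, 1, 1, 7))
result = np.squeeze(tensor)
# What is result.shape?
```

(2, 7)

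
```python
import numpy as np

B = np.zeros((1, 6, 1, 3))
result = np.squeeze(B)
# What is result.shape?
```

(6, 3)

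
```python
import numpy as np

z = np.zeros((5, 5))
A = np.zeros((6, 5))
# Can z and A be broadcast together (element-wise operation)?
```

No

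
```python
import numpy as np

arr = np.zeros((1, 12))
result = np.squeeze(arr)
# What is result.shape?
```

(12,)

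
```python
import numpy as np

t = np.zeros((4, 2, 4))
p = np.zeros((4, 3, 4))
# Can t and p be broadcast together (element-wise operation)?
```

No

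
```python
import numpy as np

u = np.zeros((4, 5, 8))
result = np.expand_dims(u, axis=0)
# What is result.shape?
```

(1, 4, 5, 8)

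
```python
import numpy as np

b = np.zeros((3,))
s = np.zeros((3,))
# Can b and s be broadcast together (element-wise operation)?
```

Yes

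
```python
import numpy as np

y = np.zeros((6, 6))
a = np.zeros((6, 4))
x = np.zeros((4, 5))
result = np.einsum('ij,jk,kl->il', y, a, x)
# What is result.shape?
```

(6, 5)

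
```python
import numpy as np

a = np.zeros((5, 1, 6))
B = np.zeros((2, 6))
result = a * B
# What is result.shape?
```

(5, 2, 6)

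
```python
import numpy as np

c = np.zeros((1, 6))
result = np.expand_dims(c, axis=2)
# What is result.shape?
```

(1, 6, 1)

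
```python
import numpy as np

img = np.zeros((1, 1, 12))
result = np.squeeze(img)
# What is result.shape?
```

(12,)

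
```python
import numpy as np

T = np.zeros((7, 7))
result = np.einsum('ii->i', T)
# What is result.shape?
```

(7,)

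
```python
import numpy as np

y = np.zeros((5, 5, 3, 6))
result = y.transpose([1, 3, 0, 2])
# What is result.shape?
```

(5, 6, 5, 3)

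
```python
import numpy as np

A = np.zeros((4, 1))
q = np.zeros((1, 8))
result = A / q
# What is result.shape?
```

(4, 8)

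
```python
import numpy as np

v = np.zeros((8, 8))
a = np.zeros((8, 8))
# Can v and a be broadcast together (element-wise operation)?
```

Yes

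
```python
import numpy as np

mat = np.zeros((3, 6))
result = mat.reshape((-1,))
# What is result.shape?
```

(18,)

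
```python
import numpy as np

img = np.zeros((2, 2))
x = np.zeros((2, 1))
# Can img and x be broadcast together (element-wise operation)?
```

Yes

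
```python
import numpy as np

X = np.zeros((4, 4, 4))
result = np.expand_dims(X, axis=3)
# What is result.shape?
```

(4, 4, 4, 1)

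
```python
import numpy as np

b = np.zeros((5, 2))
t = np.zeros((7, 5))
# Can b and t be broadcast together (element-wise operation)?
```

No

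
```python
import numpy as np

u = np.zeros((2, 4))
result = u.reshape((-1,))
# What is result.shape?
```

(8,)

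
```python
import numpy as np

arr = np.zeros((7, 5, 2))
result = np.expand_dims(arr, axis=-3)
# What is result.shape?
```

(7, 1, 5, 2)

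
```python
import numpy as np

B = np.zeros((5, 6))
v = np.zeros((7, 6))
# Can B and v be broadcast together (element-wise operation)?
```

No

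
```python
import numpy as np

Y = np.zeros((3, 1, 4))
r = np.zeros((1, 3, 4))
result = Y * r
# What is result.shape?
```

(3, 3, 4)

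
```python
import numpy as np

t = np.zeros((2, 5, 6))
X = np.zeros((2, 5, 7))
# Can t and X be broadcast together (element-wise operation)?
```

No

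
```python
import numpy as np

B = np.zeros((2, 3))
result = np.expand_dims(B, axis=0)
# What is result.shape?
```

(1, 2, 3)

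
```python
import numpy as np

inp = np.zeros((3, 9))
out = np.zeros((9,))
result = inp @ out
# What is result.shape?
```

(3,)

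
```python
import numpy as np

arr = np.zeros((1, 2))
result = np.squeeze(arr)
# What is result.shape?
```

(2,)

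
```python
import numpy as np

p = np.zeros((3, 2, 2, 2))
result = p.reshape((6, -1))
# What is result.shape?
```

(6, 4)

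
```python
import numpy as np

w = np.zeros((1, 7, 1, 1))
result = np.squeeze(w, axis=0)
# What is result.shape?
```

(7, 1, 1)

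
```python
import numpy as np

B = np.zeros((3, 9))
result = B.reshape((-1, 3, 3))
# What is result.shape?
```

(3, 3, 3)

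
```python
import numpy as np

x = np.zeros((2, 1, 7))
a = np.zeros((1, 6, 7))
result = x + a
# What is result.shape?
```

(2, 6, 7)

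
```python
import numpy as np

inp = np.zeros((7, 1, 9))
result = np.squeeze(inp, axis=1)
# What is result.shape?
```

(7, 9)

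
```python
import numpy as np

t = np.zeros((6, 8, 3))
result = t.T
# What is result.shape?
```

(3, 8, 6)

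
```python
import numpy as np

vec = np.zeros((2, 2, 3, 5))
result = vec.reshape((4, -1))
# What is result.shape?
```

(4, 15)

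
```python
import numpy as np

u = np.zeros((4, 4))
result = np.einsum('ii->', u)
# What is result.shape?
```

()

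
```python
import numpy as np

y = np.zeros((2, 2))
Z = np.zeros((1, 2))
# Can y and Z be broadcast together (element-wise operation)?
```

Yes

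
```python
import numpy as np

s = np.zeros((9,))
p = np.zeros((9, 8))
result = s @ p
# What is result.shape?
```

(8,)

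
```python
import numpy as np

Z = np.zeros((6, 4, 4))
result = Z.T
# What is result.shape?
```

(4, 4, 6)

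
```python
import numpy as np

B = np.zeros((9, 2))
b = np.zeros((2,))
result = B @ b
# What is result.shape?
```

(9,)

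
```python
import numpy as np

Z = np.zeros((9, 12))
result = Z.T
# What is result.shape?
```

(12, 9)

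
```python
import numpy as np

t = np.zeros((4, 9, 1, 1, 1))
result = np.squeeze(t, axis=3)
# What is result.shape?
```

(4, 9, 1, 1)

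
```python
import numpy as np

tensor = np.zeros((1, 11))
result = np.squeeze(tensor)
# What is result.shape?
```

(11,)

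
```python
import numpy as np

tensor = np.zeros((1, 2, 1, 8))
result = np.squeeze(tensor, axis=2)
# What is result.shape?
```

(1, 2, 8)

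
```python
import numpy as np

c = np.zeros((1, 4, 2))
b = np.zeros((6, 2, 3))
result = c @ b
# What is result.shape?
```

(6, 4, 3)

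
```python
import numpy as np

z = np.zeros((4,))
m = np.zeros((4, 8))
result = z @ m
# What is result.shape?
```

(8,)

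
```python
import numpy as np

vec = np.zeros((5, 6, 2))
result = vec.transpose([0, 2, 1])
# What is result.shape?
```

(5, 2, 6)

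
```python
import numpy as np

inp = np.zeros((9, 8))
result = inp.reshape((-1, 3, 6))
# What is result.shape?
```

(4, 3, 6)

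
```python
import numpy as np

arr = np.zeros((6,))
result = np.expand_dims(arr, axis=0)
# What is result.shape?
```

(1, 6)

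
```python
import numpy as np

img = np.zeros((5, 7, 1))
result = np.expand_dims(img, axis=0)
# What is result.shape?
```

(1, 5, 7, 1)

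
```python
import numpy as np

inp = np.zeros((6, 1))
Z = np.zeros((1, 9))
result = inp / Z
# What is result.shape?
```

(6, 9)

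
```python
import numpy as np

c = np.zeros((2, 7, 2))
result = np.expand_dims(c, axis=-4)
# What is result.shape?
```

(1, 2, 7, 2)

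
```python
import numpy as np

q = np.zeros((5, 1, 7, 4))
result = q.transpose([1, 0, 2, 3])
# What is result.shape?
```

(1, 5, 7, 4)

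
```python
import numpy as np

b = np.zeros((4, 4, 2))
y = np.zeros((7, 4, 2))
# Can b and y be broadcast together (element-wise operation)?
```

No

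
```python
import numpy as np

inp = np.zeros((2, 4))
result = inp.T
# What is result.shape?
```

(4, 2)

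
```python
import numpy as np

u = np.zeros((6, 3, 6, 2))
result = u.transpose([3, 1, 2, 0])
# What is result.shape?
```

(2, 3, 6, 6)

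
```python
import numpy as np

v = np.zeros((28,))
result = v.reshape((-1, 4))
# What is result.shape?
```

(7, 4)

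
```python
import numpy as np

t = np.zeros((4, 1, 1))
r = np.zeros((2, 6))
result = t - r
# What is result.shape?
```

(4, 2, 6)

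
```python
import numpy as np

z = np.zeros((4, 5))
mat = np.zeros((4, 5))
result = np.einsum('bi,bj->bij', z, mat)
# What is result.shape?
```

(4, 5, 5)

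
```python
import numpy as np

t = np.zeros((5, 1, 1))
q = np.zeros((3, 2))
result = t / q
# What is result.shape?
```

(5, 3, 2)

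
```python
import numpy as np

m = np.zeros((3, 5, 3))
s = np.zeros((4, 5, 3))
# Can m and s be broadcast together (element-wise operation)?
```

No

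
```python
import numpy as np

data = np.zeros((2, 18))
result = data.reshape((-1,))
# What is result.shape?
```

(36,)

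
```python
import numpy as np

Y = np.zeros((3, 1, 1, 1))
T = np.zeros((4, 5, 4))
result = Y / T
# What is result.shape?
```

(3, 4, 5, 4)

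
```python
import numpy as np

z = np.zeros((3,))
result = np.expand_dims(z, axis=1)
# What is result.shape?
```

(3, 1)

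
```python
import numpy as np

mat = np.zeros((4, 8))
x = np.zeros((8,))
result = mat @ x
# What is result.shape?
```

(4,)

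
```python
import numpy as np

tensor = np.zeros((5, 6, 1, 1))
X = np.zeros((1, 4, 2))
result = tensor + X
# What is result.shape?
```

(5, 6, 4, 2)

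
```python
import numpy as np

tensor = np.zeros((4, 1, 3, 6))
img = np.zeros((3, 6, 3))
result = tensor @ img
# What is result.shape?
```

(4, 3, 3, 3)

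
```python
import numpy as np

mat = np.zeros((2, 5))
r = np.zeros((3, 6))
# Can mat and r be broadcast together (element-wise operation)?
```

No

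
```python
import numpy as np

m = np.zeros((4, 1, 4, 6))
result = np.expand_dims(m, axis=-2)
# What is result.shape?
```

(4, 1, 4, 1, 6)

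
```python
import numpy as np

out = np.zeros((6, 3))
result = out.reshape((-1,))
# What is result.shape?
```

(18,)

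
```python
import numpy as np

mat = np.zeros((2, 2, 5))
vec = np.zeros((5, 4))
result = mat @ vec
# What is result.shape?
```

(2, 2, 4)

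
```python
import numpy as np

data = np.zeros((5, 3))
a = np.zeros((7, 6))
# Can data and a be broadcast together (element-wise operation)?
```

No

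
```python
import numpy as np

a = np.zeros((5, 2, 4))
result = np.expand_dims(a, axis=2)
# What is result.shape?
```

(5, 2, 1, 4)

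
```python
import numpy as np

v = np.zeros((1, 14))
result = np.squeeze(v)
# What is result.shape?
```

(14,)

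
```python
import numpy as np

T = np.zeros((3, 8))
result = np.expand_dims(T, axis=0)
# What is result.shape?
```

(1, 3, 8)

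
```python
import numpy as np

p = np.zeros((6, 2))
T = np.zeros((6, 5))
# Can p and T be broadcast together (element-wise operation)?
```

No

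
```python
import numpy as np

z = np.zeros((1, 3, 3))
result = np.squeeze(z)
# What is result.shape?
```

(3, 3)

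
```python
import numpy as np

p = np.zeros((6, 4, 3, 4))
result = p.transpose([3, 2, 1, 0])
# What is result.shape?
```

(4, 3, 4, 6)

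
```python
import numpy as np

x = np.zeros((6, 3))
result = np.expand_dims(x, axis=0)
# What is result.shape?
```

(1, 6, 3)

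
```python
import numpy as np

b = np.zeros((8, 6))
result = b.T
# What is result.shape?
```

(6, 8)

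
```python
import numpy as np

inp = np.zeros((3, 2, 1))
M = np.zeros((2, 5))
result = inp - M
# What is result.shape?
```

(3, 2, 5)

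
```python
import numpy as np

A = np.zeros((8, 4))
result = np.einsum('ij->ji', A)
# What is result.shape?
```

(4, 8)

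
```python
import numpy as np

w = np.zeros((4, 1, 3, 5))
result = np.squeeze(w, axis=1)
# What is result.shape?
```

(4, 3, 5)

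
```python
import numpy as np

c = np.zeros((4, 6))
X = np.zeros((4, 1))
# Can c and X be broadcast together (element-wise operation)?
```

Yes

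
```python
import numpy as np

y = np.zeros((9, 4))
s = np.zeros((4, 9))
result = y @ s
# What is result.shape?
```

(9, 9)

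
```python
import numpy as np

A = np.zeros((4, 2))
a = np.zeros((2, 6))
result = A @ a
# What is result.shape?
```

(4, 6)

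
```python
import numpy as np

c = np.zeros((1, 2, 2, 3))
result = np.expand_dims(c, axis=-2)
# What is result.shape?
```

(1, 2, 2, 1, 3)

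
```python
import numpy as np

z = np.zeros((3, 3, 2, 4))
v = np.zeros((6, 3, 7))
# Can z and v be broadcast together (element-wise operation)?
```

No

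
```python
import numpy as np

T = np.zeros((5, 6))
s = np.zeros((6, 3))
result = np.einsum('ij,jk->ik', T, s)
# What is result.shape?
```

(5, 3)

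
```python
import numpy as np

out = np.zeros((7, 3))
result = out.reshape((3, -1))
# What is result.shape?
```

(3, 7)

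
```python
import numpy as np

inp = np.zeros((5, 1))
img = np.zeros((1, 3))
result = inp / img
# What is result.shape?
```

(5, 3)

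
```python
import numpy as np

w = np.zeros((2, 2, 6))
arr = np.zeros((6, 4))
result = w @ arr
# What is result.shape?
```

(2, 2, 4)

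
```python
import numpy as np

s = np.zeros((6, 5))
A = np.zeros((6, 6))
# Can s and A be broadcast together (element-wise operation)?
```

No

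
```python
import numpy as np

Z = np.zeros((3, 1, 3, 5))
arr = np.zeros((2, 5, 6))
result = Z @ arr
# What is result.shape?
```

(3, 2, 3, 6)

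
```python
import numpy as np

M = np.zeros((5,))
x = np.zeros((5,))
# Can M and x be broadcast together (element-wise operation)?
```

Yes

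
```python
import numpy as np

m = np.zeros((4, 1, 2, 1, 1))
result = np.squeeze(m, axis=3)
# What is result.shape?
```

(4, 1, 2, 1)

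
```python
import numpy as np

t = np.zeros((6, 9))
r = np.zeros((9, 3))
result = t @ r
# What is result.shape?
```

(6, 3)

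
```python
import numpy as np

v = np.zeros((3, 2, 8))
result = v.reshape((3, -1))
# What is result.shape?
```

(3, 16)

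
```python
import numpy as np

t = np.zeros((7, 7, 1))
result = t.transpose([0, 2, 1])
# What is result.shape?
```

(7, 1, 7)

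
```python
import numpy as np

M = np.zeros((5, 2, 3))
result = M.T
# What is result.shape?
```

(3, 2, 5)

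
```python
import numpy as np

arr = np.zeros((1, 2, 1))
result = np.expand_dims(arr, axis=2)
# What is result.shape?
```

(1, 2, 1, 1)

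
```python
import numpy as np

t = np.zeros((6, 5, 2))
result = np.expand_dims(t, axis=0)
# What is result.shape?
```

(1, 6, 5, 2)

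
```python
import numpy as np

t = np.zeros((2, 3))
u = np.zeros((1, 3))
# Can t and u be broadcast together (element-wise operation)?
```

Yes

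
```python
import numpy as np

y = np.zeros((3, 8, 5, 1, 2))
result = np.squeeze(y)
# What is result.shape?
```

(3, 8, 5, 2)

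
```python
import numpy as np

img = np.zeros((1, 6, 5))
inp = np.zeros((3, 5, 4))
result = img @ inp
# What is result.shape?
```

(3, 6, 4)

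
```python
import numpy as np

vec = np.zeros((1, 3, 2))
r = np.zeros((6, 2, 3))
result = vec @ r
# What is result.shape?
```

(6, 3, 3)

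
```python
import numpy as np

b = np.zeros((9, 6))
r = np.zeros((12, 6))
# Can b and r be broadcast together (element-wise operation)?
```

No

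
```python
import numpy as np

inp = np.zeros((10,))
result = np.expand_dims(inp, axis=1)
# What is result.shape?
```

(10, 1)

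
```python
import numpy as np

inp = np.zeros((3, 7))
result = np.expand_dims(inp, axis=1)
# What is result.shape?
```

(3, 1, 7)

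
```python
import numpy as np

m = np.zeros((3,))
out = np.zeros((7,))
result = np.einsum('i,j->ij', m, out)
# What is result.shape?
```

(3, 7)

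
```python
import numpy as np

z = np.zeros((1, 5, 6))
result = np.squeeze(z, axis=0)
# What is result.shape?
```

(5, 6)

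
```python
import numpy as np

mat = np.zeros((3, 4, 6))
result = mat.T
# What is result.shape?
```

(6, 4, 3)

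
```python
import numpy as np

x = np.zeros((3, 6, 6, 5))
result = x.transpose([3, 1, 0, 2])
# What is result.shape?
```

(5, 6, 3, 6)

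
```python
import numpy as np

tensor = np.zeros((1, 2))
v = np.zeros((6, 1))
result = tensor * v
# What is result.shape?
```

(6, 2)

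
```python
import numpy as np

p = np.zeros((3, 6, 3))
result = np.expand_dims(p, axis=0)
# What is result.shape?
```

(1, 3, 6, 3)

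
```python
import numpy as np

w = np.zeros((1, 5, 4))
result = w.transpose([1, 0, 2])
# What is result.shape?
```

(5, 1, 4)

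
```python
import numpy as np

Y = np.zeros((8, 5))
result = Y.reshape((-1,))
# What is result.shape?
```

(40,)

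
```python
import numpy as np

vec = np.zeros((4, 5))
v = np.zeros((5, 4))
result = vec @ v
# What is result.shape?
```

(4, 4)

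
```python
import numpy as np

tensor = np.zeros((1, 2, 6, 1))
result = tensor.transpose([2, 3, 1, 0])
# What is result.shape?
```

(6, 1, 2, 1)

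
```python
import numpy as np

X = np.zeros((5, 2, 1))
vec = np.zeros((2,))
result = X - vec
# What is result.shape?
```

(5, 2, 2)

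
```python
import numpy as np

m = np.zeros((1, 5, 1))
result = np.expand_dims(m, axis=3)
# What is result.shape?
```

(1, 5, 1, 1)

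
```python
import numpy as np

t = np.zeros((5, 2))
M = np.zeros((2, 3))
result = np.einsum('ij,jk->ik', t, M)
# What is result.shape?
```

(5, 3)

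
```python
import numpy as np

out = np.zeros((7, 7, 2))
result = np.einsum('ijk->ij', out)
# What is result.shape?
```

(7, 7)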